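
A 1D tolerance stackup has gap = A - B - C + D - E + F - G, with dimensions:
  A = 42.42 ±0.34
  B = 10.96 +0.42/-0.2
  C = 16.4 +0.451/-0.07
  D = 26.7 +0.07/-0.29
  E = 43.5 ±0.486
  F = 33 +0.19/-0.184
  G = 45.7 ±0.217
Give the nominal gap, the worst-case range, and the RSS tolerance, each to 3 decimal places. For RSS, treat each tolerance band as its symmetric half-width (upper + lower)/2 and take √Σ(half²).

Stack each dimension's contribution:
  +A: nom +42.420 → Σnom=42.420; wc +0.340/-0.340 → slack +0.340/-0.340; half-tol=0.340, Σhalf²=0.115600
  -B: nom -10.960 → Σnom=31.460; wc +0.200/-0.420 → slack +0.540/-0.760; half-tol=0.310, Σhalf²=0.211700
  -C: nom -16.400 → Σnom=15.060; wc +0.070/-0.451 → slack +0.610/-1.211; half-tol=0.261, Σhalf²=0.279560
  +D: nom +26.700 → Σnom=41.760; wc +0.070/-0.290 → slack +0.680/-1.501; half-tol=0.180, Σhalf²=0.311960
  -E: nom -43.500 → Σnom=-1.740; wc +0.486/-0.486 → slack +1.166/-1.987; half-tol=0.486, Σhalf²=0.548156
  +F: nom +33.000 → Σnom=31.260; wc +0.190/-0.184 → slack +1.356/-2.171; half-tol=0.187, Σhalf²=0.583125
  -G: nom -45.700 → Σnom=-14.440; wc +0.217/-0.217 → slack +1.573/-2.388; half-tol=0.217, Σhalf²=0.630214
Nominal = -14.440. Worst-case = [-14.440 - 2.388, -14.440 + 1.573] = [-16.828, -12.867]. RSS = √0.630214 = 0.794.

nominal=-14.440 wc=[-16.828,-12.867] rss=0.794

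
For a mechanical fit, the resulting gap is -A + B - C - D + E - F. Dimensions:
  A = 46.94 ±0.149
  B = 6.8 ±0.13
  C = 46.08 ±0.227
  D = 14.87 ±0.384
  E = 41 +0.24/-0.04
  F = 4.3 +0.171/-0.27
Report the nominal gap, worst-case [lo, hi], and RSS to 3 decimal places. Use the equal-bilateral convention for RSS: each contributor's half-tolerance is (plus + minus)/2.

nominal=-64.390 wc=[-65.491,-62.990] rss=0.553

Stack each dimension's contribution:
  -A: nom -46.940 → Σnom=-46.940; wc +0.149/-0.149 → slack +0.149/-0.149; half-tol=0.149, Σhalf²=0.022201
  +B: nom +6.800 → Σnom=-40.140; wc +0.130/-0.130 → slack +0.279/-0.279; half-tol=0.130, Σhalf²=0.039101
  -C: nom -46.080 → Σnom=-86.220; wc +0.227/-0.227 → slack +0.506/-0.506; half-tol=0.227, Σhalf²=0.090630
  -D: nom -14.870 → Σnom=-101.090; wc +0.384/-0.384 → slack +0.890/-0.890; half-tol=0.384, Σhalf²=0.238086
  +E: nom +41.000 → Σnom=-60.090; wc +0.240/-0.040 → slack +1.130/-0.930; half-tol=0.140, Σhalf²=0.257686
  -F: nom -4.300 → Σnom=-64.390; wc +0.270/-0.171 → slack +1.400/-1.101; half-tol=0.221, Σhalf²=0.306306
Nominal = -64.390. Worst-case = [-64.390 - 1.101, -64.390 + 1.400] = [-65.491, -62.990]. RSS = √0.306306 = 0.553.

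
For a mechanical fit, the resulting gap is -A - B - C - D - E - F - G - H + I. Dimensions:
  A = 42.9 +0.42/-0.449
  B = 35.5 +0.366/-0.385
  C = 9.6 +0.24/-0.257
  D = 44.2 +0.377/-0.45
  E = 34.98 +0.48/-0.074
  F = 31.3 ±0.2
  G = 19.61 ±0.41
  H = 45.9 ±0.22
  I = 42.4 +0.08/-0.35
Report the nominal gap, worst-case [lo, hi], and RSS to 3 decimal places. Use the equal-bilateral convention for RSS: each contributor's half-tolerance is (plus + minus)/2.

Stack each dimension's contribution:
  -A: nom -42.900 → Σnom=-42.900; wc +0.449/-0.420 → slack +0.449/-0.420; half-tol=0.434, Σhalf²=0.188790
  -B: nom -35.500 → Σnom=-78.400; wc +0.385/-0.366 → slack +0.834/-0.786; half-tol=0.376, Σhalf²=0.329790
  -C: nom -9.600 → Σnom=-88.000; wc +0.257/-0.240 → slack +1.091/-1.026; half-tol=0.248, Σhalf²=0.391543
  -D: nom -44.200 → Σnom=-132.200; wc +0.450/-0.377 → slack +1.541/-1.403; half-tol=0.413, Σhalf²=0.562525
  -E: nom -34.980 → Σnom=-167.180; wc +0.074/-0.480 → slack +1.615/-1.883; half-tol=0.277, Σhalf²=0.639254
  -F: nom -31.300 → Σnom=-198.480; wc +0.200/-0.200 → slack +1.815/-2.083; half-tol=0.200, Σhalf²=0.679254
  -G: nom -19.610 → Σnom=-218.090; wc +0.410/-0.410 → slack +2.225/-2.493; half-tol=0.410, Σhalf²=0.847354
  -H: nom -45.900 → Σnom=-263.990; wc +0.220/-0.220 → slack +2.445/-2.713; half-tol=0.220, Σhalf²=0.895754
  +I: nom +42.400 → Σnom=-221.590; wc +0.080/-0.350 → slack +2.525/-3.063; half-tol=0.215, Σhalf²=0.941979
Nominal = -221.590. Worst-case = [-221.590 - 3.063, -221.590 + 2.525] = [-224.653, -219.065]. RSS = √0.941979 = 0.971.

nominal=-221.590 wc=[-224.653,-219.065] rss=0.971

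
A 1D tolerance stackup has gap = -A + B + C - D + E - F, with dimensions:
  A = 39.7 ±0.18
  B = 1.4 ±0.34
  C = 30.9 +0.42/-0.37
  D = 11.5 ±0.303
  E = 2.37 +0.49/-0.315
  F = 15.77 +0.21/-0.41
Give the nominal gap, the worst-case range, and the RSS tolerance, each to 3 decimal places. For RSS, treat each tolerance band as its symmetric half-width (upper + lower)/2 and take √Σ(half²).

Stack each dimension's contribution:
  -A: nom -39.700 → Σnom=-39.700; wc +0.180/-0.180 → slack +0.180/-0.180; half-tol=0.180, Σhalf²=0.032400
  +B: nom +1.400 → Σnom=-38.300; wc +0.340/-0.340 → slack +0.520/-0.520; half-tol=0.340, Σhalf²=0.148000
  +C: nom +30.900 → Σnom=-7.400; wc +0.420/-0.370 → slack +0.940/-0.890; half-tol=0.395, Σhalf²=0.304025
  -D: nom -11.500 → Σnom=-18.900; wc +0.303/-0.303 → slack +1.243/-1.193; half-tol=0.303, Σhalf²=0.395834
  +E: nom +2.370 → Σnom=-16.530; wc +0.490/-0.315 → slack +1.733/-1.508; half-tol=0.402, Σhalf²=0.557840
  -F: nom -15.770 → Σnom=-32.300; wc +0.410/-0.210 → slack +2.143/-1.718; half-tol=0.310, Σhalf²=0.653940
Nominal = -32.300. Worst-case = [-32.300 - 1.718, -32.300 + 2.143] = [-34.018, -30.157]. RSS = √0.653940 = 0.809.

nominal=-32.300 wc=[-34.018,-30.157] rss=0.809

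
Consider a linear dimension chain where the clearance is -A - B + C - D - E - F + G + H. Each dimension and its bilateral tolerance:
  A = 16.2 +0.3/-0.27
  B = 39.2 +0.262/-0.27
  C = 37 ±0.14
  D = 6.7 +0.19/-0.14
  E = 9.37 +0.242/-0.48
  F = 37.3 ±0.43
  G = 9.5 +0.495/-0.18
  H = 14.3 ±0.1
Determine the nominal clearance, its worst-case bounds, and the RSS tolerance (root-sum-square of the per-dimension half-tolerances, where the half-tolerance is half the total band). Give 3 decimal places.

Stack each dimension's contribution:
  -A: nom -16.200 → Σnom=-16.200; wc +0.270/-0.300 → slack +0.270/-0.300; half-tol=0.285, Σhalf²=0.081225
  -B: nom -39.200 → Σnom=-55.400; wc +0.270/-0.262 → slack +0.540/-0.562; half-tol=0.266, Σhalf²=0.151981
  +C: nom +37.000 → Σnom=-18.400; wc +0.140/-0.140 → slack +0.680/-0.702; half-tol=0.140, Σhalf²=0.171581
  -D: nom -6.700 → Σnom=-25.100; wc +0.140/-0.190 → slack +0.820/-0.892; half-tol=0.165, Σhalf²=0.198806
  -E: nom -9.370 → Σnom=-34.470; wc +0.480/-0.242 → slack +1.300/-1.134; half-tol=0.361, Σhalf²=0.329127
  -F: nom -37.300 → Σnom=-71.770; wc +0.430/-0.430 → slack +1.730/-1.564; half-tol=0.430, Σhalf²=0.514027
  +G: nom +9.500 → Σnom=-62.270; wc +0.495/-0.180 → slack +2.225/-1.744; half-tol=0.338, Σhalf²=0.627933
  +H: nom +14.300 → Σnom=-47.970; wc +0.100/-0.100 → slack +2.325/-1.844; half-tol=0.100, Σhalf²=0.637933
Nominal = -47.970. Worst-case = [-47.970 - 1.844, -47.970 + 2.325] = [-49.814, -45.645]. RSS = √0.637933 = 0.799.

nominal=-47.970 wc=[-49.814,-45.645] rss=0.799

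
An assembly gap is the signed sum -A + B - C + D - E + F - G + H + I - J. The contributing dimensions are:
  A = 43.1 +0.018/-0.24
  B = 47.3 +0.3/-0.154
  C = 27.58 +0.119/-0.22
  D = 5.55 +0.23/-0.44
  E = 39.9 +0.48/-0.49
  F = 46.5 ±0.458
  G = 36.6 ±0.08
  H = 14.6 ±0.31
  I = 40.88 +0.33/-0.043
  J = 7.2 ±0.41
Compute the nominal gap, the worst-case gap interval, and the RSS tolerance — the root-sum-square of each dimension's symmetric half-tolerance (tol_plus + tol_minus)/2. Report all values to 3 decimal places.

nominal=0.450 wc=[-2.062,3.518] rss=0.980

Stack each dimension's contribution:
  -A: nom -43.100 → Σnom=-43.100; wc +0.240/-0.018 → slack +0.240/-0.018; half-tol=0.129, Σhalf²=0.016641
  +B: nom +47.300 → Σnom=4.200; wc +0.300/-0.154 → slack +0.540/-0.172; half-tol=0.227, Σhalf²=0.068170
  -C: nom -27.580 → Σnom=-23.380; wc +0.220/-0.119 → slack +0.760/-0.291; half-tol=0.169, Σhalf²=0.096900
  +D: nom +5.550 → Σnom=-17.830; wc +0.230/-0.440 → slack +0.990/-0.731; half-tol=0.335, Σhalf²=0.209125
  -E: nom -39.900 → Σnom=-57.730; wc +0.490/-0.480 → slack +1.480/-1.211; half-tol=0.485, Σhalf²=0.444350
  +F: nom +46.500 → Σnom=-11.230; wc +0.458/-0.458 → slack +1.938/-1.669; half-tol=0.458, Σhalf²=0.654114
  -G: nom -36.600 → Σnom=-47.830; wc +0.080/-0.080 → slack +2.018/-1.749; half-tol=0.080, Σhalf²=0.660514
  +H: nom +14.600 → Σnom=-33.230; wc +0.310/-0.310 → slack +2.328/-2.059; half-tol=0.310, Σhalf²=0.756614
  +I: nom +40.880 → Σnom=7.650; wc +0.330/-0.043 → slack +2.658/-2.102; half-tol=0.186, Σhalf²=0.791396
  -J: nom -7.200 → Σnom=0.450; wc +0.410/-0.410 → slack +3.068/-2.512; half-tol=0.410, Σhalf²=0.959496
Nominal = 0.450. Worst-case = [0.450 - 2.512, 0.450 + 3.068] = [-2.062, 3.518]. RSS = √0.959496 = 0.980.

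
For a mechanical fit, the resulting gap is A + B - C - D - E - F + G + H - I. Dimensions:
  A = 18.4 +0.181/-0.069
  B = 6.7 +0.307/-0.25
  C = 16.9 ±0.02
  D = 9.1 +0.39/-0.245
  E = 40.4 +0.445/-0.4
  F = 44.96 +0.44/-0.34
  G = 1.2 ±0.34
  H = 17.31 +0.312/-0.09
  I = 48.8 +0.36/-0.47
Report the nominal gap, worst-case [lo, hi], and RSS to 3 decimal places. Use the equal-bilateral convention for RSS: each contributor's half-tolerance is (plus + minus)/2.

nominal=-116.550 wc=[-118.954,-113.935] rss=0.924

Stack each dimension's contribution:
  +A: nom +18.400 → Σnom=18.400; wc +0.181/-0.069 → slack +0.181/-0.069; half-tol=0.125, Σhalf²=0.015625
  +B: nom +6.700 → Σnom=25.100; wc +0.307/-0.250 → slack +0.488/-0.319; half-tol=0.278, Σhalf²=0.093187
  -C: nom -16.900 → Σnom=8.200; wc +0.020/-0.020 → slack +0.508/-0.339; half-tol=0.020, Σhalf²=0.093587
  -D: nom -9.100 → Σnom=-0.900; wc +0.245/-0.390 → slack +0.753/-0.729; half-tol=0.318, Σhalf²=0.194393
  -E: nom -40.400 → Σnom=-41.300; wc +0.400/-0.445 → slack +1.153/-1.174; half-tol=0.422, Σhalf²=0.372900
  -F: nom -44.960 → Σnom=-86.260; wc +0.340/-0.440 → slack +1.493/-1.614; half-tol=0.390, Σhalf²=0.525000
  +G: nom +1.200 → Σnom=-85.060; wc +0.340/-0.340 → slack +1.833/-1.954; half-tol=0.340, Σhalf²=0.640600
  +H: nom +17.310 → Σnom=-67.750; wc +0.312/-0.090 → slack +2.145/-2.044; half-tol=0.201, Σhalf²=0.681001
  -I: nom -48.800 → Σnom=-116.550; wc +0.470/-0.360 → slack +2.615/-2.404; half-tol=0.415, Σhalf²=0.853226
Nominal = -116.550. Worst-case = [-116.550 - 2.404, -116.550 + 2.615] = [-118.954, -113.935]. RSS = √0.853226 = 0.924.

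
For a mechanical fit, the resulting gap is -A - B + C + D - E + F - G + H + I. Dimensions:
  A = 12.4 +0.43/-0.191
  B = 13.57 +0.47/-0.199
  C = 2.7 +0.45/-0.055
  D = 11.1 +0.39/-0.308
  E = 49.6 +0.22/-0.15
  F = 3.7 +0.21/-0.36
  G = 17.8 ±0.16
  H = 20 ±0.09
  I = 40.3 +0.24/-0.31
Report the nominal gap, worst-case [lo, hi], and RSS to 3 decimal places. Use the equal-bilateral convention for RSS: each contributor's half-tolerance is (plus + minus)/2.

Stack each dimension's contribution:
  -A: nom -12.400 → Σnom=-12.400; wc +0.191/-0.430 → slack +0.191/-0.430; half-tol=0.310, Σhalf²=0.096410
  -B: nom -13.570 → Σnom=-25.970; wc +0.199/-0.470 → slack +0.390/-0.900; half-tol=0.335, Σhalf²=0.208300
  +C: nom +2.700 → Σnom=-23.270; wc +0.450/-0.055 → slack +0.840/-0.955; half-tol=0.253, Σhalf²=0.272057
  +D: nom +11.100 → Σnom=-12.170; wc +0.390/-0.308 → slack +1.230/-1.263; half-tol=0.349, Σhalf²=0.393858
  -E: nom -49.600 → Σnom=-61.770; wc +0.150/-0.220 → slack +1.380/-1.483; half-tol=0.185, Σhalf²=0.428083
  +F: nom +3.700 → Σnom=-58.070; wc +0.210/-0.360 → slack +1.590/-1.843; half-tol=0.285, Σhalf²=0.509308
  -G: nom -17.800 → Σnom=-75.870; wc +0.160/-0.160 → slack +1.750/-2.003; half-tol=0.160, Σhalf²=0.534908
  +H: nom +20.000 → Σnom=-55.870; wc +0.090/-0.090 → slack +1.840/-2.093; half-tol=0.090, Σhalf²=0.543008
  +I: nom +40.300 → Σnom=-15.570; wc +0.240/-0.310 → slack +2.080/-2.403; half-tol=0.275, Σhalf²=0.618633
Nominal = -15.570. Worst-case = [-15.570 - 2.403, -15.570 + 2.080] = [-17.973, -13.490]. RSS = √0.618633 = 0.787.

nominal=-15.570 wc=[-17.973,-13.490] rss=0.787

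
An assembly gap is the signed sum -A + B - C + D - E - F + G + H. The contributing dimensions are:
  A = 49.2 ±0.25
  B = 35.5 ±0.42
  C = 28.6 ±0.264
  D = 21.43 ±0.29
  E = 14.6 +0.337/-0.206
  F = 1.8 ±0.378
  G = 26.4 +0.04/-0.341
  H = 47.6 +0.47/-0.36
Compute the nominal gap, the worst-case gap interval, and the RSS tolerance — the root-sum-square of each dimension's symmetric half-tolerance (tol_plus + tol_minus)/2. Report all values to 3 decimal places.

Stack each dimension's contribution:
  -A: nom -49.200 → Σnom=-49.200; wc +0.250/-0.250 → slack +0.250/-0.250; half-tol=0.250, Σhalf²=0.062500
  +B: nom +35.500 → Σnom=-13.700; wc +0.420/-0.420 → slack +0.670/-0.670; half-tol=0.420, Σhalf²=0.238900
  -C: nom -28.600 → Σnom=-42.300; wc +0.264/-0.264 → slack +0.934/-0.934; half-tol=0.264, Σhalf²=0.308596
  +D: nom +21.430 → Σnom=-20.870; wc +0.290/-0.290 → slack +1.224/-1.224; half-tol=0.290, Σhalf²=0.392696
  -E: nom -14.600 → Σnom=-35.470; wc +0.206/-0.337 → slack +1.430/-1.561; half-tol=0.272, Σhalf²=0.466408
  -F: nom -1.800 → Σnom=-37.270; wc +0.378/-0.378 → slack +1.808/-1.939; half-tol=0.378, Σhalf²=0.609292
  +G: nom +26.400 → Σnom=-10.870; wc +0.040/-0.341 → slack +1.848/-2.280; half-tol=0.191, Σhalf²=0.645582
  +H: nom +47.600 → Σnom=36.730; wc +0.470/-0.360 → slack +2.318/-2.640; half-tol=0.415, Σhalf²=0.817807
Nominal = 36.730. Worst-case = [36.730 - 2.640, 36.730 + 2.318] = [34.090, 39.048]. RSS = √0.817807 = 0.904.

nominal=36.730 wc=[34.090,39.048] rss=0.904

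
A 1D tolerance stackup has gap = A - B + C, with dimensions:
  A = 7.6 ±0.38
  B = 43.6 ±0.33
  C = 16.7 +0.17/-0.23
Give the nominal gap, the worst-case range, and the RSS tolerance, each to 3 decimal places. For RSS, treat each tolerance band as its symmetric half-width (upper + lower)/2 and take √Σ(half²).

Stack each dimension's contribution:
  +A: nom +7.600 → Σnom=7.600; wc +0.380/-0.380 → slack +0.380/-0.380; half-tol=0.380, Σhalf²=0.144400
  -B: nom -43.600 → Σnom=-36.000; wc +0.330/-0.330 → slack +0.710/-0.710; half-tol=0.330, Σhalf²=0.253300
  +C: nom +16.700 → Σnom=-19.300; wc +0.170/-0.230 → slack +0.880/-0.940; half-tol=0.200, Σhalf²=0.293300
Nominal = -19.300. Worst-case = [-19.300 - 0.940, -19.300 + 0.880] = [-20.240, -18.420]. RSS = √0.293300 = 0.542.

nominal=-19.300 wc=[-20.240,-18.420] rss=0.542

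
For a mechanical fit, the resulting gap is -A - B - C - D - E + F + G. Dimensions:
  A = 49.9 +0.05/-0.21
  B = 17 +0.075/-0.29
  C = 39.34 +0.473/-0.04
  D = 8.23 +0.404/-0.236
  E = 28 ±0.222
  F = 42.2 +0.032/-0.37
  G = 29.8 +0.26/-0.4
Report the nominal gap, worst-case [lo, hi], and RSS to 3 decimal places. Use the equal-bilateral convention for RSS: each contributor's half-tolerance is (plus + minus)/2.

nominal=-70.470 wc=[-72.464,-69.180] rss=0.646

Stack each dimension's contribution:
  -A: nom -49.900 → Σnom=-49.900; wc +0.210/-0.050 → slack +0.210/-0.050; half-tol=0.130, Σhalf²=0.016900
  -B: nom -17.000 → Σnom=-66.900; wc +0.290/-0.075 → slack +0.500/-0.125; half-tol=0.182, Σhalf²=0.050206
  -C: nom -39.340 → Σnom=-106.240; wc +0.040/-0.473 → slack +0.540/-0.598; half-tol=0.257, Σhalf²=0.115998
  -D: nom -8.230 → Σnom=-114.470; wc +0.236/-0.404 → slack +0.776/-1.002; half-tol=0.320, Σhalf²=0.218398
  -E: nom -28.000 → Σnom=-142.470; wc +0.222/-0.222 → slack +0.998/-1.224; half-tol=0.222, Σhalf²=0.267682
  +F: nom +42.200 → Σnom=-100.270; wc +0.032/-0.370 → slack +1.030/-1.594; half-tol=0.201, Σhalf²=0.308084
  +G: nom +29.800 → Σnom=-70.470; wc +0.260/-0.400 → slack +1.290/-1.994; half-tol=0.330, Σhalf²=0.416984
Nominal = -70.470. Worst-case = [-70.470 - 1.994, -70.470 + 1.290] = [-72.464, -69.180]. RSS = √0.416984 = 0.646.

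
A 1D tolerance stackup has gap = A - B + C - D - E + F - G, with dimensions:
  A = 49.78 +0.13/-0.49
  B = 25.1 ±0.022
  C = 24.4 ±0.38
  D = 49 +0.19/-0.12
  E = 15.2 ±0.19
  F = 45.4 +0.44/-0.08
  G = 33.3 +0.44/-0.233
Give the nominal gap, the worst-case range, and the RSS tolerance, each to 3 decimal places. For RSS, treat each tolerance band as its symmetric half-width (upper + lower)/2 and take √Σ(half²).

Stack each dimension's contribution:
  +A: nom +49.780 → Σnom=49.780; wc +0.130/-0.490 → slack +0.130/-0.490; half-tol=0.310, Σhalf²=0.096100
  -B: nom -25.100 → Σnom=24.680; wc +0.022/-0.022 → slack +0.152/-0.512; half-tol=0.022, Σhalf²=0.096584
  +C: nom +24.400 → Σnom=49.080; wc +0.380/-0.380 → slack +0.532/-0.892; half-tol=0.380, Σhalf²=0.240984
  -D: nom -49.000 → Σnom=0.080; wc +0.120/-0.190 → slack +0.652/-1.082; half-tol=0.155, Σhalf²=0.265009
  -E: nom -15.200 → Σnom=-15.120; wc +0.190/-0.190 → slack +0.842/-1.272; half-tol=0.190, Σhalf²=0.301109
  +F: nom +45.400 → Σnom=30.280; wc +0.440/-0.080 → slack +1.282/-1.352; half-tol=0.260, Σhalf²=0.368709
  -G: nom -33.300 → Σnom=-3.020; wc +0.233/-0.440 → slack +1.515/-1.792; half-tol=0.337, Σhalf²=0.481941
Nominal = -3.020. Worst-case = [-3.020 - 1.792, -3.020 + 1.515] = [-4.812, -1.505]. RSS = √0.481941 = 0.694.

nominal=-3.020 wc=[-4.812,-1.505] rss=0.694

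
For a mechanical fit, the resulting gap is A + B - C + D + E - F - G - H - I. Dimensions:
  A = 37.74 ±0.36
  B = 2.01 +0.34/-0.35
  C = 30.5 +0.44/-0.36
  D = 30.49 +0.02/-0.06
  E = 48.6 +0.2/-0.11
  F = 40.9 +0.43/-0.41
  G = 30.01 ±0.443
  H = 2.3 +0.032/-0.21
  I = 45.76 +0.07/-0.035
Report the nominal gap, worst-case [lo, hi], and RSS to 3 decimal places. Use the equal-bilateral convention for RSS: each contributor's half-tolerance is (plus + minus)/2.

Stack each dimension's contribution:
  +A: nom +37.740 → Σnom=37.740; wc +0.360/-0.360 → slack +0.360/-0.360; half-tol=0.360, Σhalf²=0.129600
  +B: nom +2.010 → Σnom=39.750; wc +0.340/-0.350 → slack +0.700/-0.710; half-tol=0.345, Σhalf²=0.248625
  -C: nom -30.500 → Σnom=9.250; wc +0.360/-0.440 → slack +1.060/-1.150; half-tol=0.400, Σhalf²=0.408625
  +D: nom +30.490 → Σnom=39.740; wc +0.020/-0.060 → slack +1.080/-1.210; half-tol=0.040, Σhalf²=0.410225
  +E: nom +48.600 → Σnom=88.340; wc +0.200/-0.110 → slack +1.280/-1.320; half-tol=0.155, Σhalf²=0.434250
  -F: nom -40.900 → Σnom=47.440; wc +0.410/-0.430 → slack +1.690/-1.750; half-tol=0.420, Σhalf²=0.610650
  -G: nom -30.010 → Σnom=17.430; wc +0.443/-0.443 → slack +2.133/-2.193; half-tol=0.443, Σhalf²=0.806899
  -H: nom -2.300 → Σnom=15.130; wc +0.210/-0.032 → slack +2.343/-2.225; half-tol=0.121, Σhalf²=0.821540
  -I: nom -45.760 → Σnom=-30.630; wc +0.035/-0.070 → slack +2.378/-2.295; half-tol=0.053, Σhalf²=0.824296
Nominal = -30.630. Worst-case = [-30.630 - 2.295, -30.630 + 2.378] = [-32.925, -28.252]. RSS = √0.824296 = 0.908.

nominal=-30.630 wc=[-32.925,-28.252] rss=0.908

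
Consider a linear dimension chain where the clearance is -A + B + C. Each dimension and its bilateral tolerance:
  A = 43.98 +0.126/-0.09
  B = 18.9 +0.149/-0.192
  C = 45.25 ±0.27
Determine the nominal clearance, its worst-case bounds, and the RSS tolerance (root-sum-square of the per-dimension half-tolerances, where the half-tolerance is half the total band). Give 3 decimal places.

nominal=20.170 wc=[19.582,20.679] rss=0.337

Stack each dimension's contribution:
  -A: nom -43.980 → Σnom=-43.980; wc +0.090/-0.126 → slack +0.090/-0.126; half-tol=0.108, Σhalf²=0.011664
  +B: nom +18.900 → Σnom=-25.080; wc +0.149/-0.192 → slack +0.239/-0.318; half-tol=0.170, Σhalf²=0.040734
  +C: nom +45.250 → Σnom=20.170; wc +0.270/-0.270 → slack +0.509/-0.588; half-tol=0.270, Σhalf²=0.113634
Nominal = 20.170. Worst-case = [20.170 - 0.588, 20.170 + 0.509] = [19.582, 20.679]. RSS = √0.113634 = 0.337.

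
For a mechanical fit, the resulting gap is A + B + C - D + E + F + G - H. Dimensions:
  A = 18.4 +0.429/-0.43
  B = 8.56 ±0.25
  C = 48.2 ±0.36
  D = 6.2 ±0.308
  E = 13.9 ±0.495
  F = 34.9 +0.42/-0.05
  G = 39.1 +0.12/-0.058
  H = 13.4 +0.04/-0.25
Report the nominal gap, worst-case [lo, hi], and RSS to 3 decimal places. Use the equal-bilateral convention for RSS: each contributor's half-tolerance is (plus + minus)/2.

Stack each dimension's contribution:
  +A: nom +18.400 → Σnom=18.400; wc +0.429/-0.430 → slack +0.429/-0.430; half-tol=0.429, Σhalf²=0.184470
  +B: nom +8.560 → Σnom=26.960; wc +0.250/-0.250 → slack +0.679/-0.680; half-tol=0.250, Σhalf²=0.246970
  +C: nom +48.200 → Σnom=75.160; wc +0.360/-0.360 → slack +1.039/-1.040; half-tol=0.360, Σhalf²=0.376570
  -D: nom -6.200 → Σnom=68.960; wc +0.308/-0.308 → slack +1.347/-1.348; half-tol=0.308, Σhalf²=0.471434
  +E: nom +13.900 → Σnom=82.860; wc +0.495/-0.495 → slack +1.842/-1.843; half-tol=0.495, Σhalf²=0.716459
  +F: nom +34.900 → Σnom=117.760; wc +0.420/-0.050 → slack +2.262/-1.893; half-tol=0.235, Σhalf²=0.771684
  +G: nom +39.100 → Σnom=156.860; wc +0.120/-0.058 → slack +2.382/-1.951; half-tol=0.089, Σhalf²=0.779605
  -H: nom -13.400 → Σnom=143.460; wc +0.250/-0.040 → slack +2.632/-1.991; half-tol=0.145, Σhalf²=0.800630
Nominal = 143.460. Worst-case = [143.460 - 1.991, 143.460 + 2.632] = [141.469, 146.092]. RSS = √0.800630 = 0.895.

nominal=143.460 wc=[141.469,146.092] rss=0.895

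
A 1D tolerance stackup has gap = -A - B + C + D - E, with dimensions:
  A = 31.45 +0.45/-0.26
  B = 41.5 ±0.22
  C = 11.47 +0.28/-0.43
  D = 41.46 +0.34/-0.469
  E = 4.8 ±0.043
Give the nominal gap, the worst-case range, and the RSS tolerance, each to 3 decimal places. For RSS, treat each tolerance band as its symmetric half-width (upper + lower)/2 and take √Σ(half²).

nominal=-24.820 wc=[-26.432,-23.677] rss=0.683

Stack each dimension's contribution:
  -A: nom -31.450 → Σnom=-31.450; wc +0.260/-0.450 → slack +0.260/-0.450; half-tol=0.355, Σhalf²=0.126025
  -B: nom -41.500 → Σnom=-72.950; wc +0.220/-0.220 → slack +0.480/-0.670; half-tol=0.220, Σhalf²=0.174425
  +C: nom +11.470 → Σnom=-61.480; wc +0.280/-0.430 → slack +0.760/-1.100; half-tol=0.355, Σhalf²=0.300450
  +D: nom +41.460 → Σnom=-20.020; wc +0.340/-0.469 → slack +1.100/-1.569; half-tol=0.404, Σhalf²=0.464070
  -E: nom -4.800 → Σnom=-24.820; wc +0.043/-0.043 → slack +1.143/-1.612; half-tol=0.043, Σhalf²=0.465919
Nominal = -24.820. Worst-case = [-24.820 - 1.612, -24.820 + 1.143] = [-26.432, -23.677]. RSS = √0.465919 = 0.683.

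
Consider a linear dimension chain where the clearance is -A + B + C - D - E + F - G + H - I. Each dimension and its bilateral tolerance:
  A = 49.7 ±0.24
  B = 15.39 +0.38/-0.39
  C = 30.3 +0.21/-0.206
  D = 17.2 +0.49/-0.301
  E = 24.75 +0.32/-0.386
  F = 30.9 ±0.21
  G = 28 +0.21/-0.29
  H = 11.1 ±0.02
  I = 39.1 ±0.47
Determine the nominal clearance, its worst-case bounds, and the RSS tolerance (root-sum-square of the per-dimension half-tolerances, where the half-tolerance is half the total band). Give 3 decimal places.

Stack each dimension's contribution:
  -A: nom -49.700 → Σnom=-49.700; wc +0.240/-0.240 → slack +0.240/-0.240; half-tol=0.240, Σhalf²=0.057600
  +B: nom +15.390 → Σnom=-34.310; wc +0.380/-0.390 → slack +0.620/-0.630; half-tol=0.385, Σhalf²=0.205825
  +C: nom +30.300 → Σnom=-4.010; wc +0.210/-0.206 → slack +0.830/-0.836; half-tol=0.208, Σhalf²=0.249089
  -D: nom -17.200 → Σnom=-21.210; wc +0.301/-0.490 → slack +1.131/-1.326; half-tol=0.395, Σhalf²=0.405509
  -E: nom -24.750 → Σnom=-45.960; wc +0.386/-0.320 → slack +1.517/-1.646; half-tol=0.353, Σhalf²=0.530118
  +F: nom +30.900 → Σnom=-15.060; wc +0.210/-0.210 → slack +1.727/-1.856; half-tol=0.210, Σhalf²=0.574218
  -G: nom -28.000 → Σnom=-43.060; wc +0.290/-0.210 → slack +2.017/-2.066; half-tol=0.250, Σhalf²=0.636718
  +H: nom +11.100 → Σnom=-31.960; wc +0.020/-0.020 → slack +2.037/-2.086; half-tol=0.020, Σhalf²=0.637118
  -I: nom -39.100 → Σnom=-71.060; wc +0.470/-0.470 → slack +2.507/-2.556; half-tol=0.470, Σhalf²=0.858018
Nominal = -71.060. Worst-case = [-71.060 - 2.556, -71.060 + 2.507] = [-73.616, -68.553]. RSS = √0.858018 = 0.926.

nominal=-71.060 wc=[-73.616,-68.553] rss=0.926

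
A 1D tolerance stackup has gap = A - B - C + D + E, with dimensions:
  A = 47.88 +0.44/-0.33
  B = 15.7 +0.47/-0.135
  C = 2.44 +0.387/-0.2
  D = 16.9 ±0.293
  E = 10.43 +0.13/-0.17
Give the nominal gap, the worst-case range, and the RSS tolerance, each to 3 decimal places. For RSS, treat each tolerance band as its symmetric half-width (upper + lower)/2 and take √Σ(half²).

Stack each dimension's contribution:
  +A: nom +47.880 → Σnom=47.880; wc +0.440/-0.330 → slack +0.440/-0.330; half-tol=0.385, Σhalf²=0.148225
  -B: nom -15.700 → Σnom=32.180; wc +0.135/-0.470 → slack +0.575/-0.800; half-tol=0.302, Σhalf²=0.239731
  -C: nom -2.440 → Σnom=29.740; wc +0.200/-0.387 → slack +0.775/-1.187; half-tol=0.293, Σhalf²=0.325873
  +D: nom +16.900 → Σnom=46.640; wc +0.293/-0.293 → slack +1.068/-1.480; half-tol=0.293, Σhalf²=0.411722
  +E: nom +10.430 → Σnom=57.070; wc +0.130/-0.170 → slack +1.198/-1.650; half-tol=0.150, Σhalf²=0.434223
Nominal = 57.070. Worst-case = [57.070 - 1.650, 57.070 + 1.198] = [55.420, 58.268]. RSS = √0.434223 = 0.659.

nominal=57.070 wc=[55.420,58.268] rss=0.659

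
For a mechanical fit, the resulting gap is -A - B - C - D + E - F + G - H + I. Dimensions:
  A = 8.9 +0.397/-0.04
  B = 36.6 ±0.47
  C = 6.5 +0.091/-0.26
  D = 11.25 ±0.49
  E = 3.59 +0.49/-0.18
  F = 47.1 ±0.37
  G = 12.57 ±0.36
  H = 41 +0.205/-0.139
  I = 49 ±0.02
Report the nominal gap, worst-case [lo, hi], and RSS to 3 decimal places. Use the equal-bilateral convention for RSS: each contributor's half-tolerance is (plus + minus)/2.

Stack each dimension's contribution:
  -A: nom -8.900 → Σnom=-8.900; wc +0.040/-0.397 → slack +0.040/-0.397; half-tol=0.218, Σhalf²=0.047742
  -B: nom -36.600 → Σnom=-45.500; wc +0.470/-0.470 → slack +0.510/-0.867; half-tol=0.470, Σhalf²=0.268642
  -C: nom -6.500 → Σnom=-52.000; wc +0.260/-0.091 → slack +0.770/-0.958; half-tol=0.175, Σhalf²=0.299442
  -D: nom -11.250 → Σnom=-63.250; wc +0.490/-0.490 → slack +1.260/-1.448; half-tol=0.490, Σhalf²=0.539542
  +E: nom +3.590 → Σnom=-59.660; wc +0.490/-0.180 → slack +1.750/-1.628; half-tol=0.335, Σhalf²=0.651767
  -F: nom -47.100 → Σnom=-106.760; wc +0.370/-0.370 → slack +2.120/-1.998; half-tol=0.370, Σhalf²=0.788667
  +G: nom +12.570 → Σnom=-94.190; wc +0.360/-0.360 → slack +2.480/-2.358; half-tol=0.360, Σhalf²=0.918268
  -H: nom -41.000 → Σnom=-135.190; wc +0.139/-0.205 → slack +2.619/-2.563; half-tol=0.172, Σhalf²=0.947851
  +I: nom +49.000 → Σnom=-86.190; wc +0.020/-0.020 → slack +2.639/-2.583; half-tol=0.020, Σhalf²=0.948251
Nominal = -86.190. Worst-case = [-86.190 - 2.583, -86.190 + 2.639] = [-88.773, -83.551]. RSS = √0.948251 = 0.974.

nominal=-86.190 wc=[-88.773,-83.551] rss=0.974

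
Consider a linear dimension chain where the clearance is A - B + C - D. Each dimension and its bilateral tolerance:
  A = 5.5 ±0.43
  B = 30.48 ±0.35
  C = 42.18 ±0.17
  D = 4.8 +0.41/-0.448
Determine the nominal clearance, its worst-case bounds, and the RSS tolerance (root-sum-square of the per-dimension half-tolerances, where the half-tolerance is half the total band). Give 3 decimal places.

nominal=12.400 wc=[11.040,13.798] rss=0.721

Stack each dimension's contribution:
  +A: nom +5.500 → Σnom=5.500; wc +0.430/-0.430 → slack +0.430/-0.430; half-tol=0.430, Σhalf²=0.184900
  -B: nom -30.480 → Σnom=-24.980; wc +0.350/-0.350 → slack +0.780/-0.780; half-tol=0.350, Σhalf²=0.307400
  +C: nom +42.180 → Σnom=17.200; wc +0.170/-0.170 → slack +0.950/-0.950; half-tol=0.170, Σhalf²=0.336300
  -D: nom -4.800 → Σnom=12.400; wc +0.448/-0.410 → slack +1.398/-1.360; half-tol=0.429, Σhalf²=0.520341
Nominal = 12.400. Worst-case = [12.400 - 1.360, 12.400 + 1.398] = [11.040, 13.798]. RSS = √0.520341 = 0.721.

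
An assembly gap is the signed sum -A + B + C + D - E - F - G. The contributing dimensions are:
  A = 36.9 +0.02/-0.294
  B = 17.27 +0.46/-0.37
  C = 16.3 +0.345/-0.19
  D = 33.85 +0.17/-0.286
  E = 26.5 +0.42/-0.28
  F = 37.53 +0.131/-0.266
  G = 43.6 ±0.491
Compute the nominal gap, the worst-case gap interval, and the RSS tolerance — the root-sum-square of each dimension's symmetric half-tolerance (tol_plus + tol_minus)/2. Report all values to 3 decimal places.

Stack each dimension's contribution:
  -A: nom -36.900 → Σnom=-36.900; wc +0.294/-0.020 → slack +0.294/-0.020; half-tol=0.157, Σhalf²=0.024649
  +B: nom +17.270 → Σnom=-19.630; wc +0.460/-0.370 → slack +0.754/-0.390; half-tol=0.415, Σhalf²=0.196874
  +C: nom +16.300 → Σnom=-3.330; wc +0.345/-0.190 → slack +1.099/-0.580; half-tol=0.267, Σhalf²=0.268430
  +D: nom +33.850 → Σnom=30.520; wc +0.170/-0.286 → slack +1.269/-0.866; half-tol=0.228, Σhalf²=0.320414
  -E: nom -26.500 → Σnom=4.020; wc +0.280/-0.420 → slack +1.549/-1.286; half-tol=0.350, Σhalf²=0.442914
  -F: nom -37.530 → Σnom=-33.510; wc +0.266/-0.131 → slack +1.815/-1.417; half-tol=0.199, Σhalf²=0.482316
  -G: nom -43.600 → Σnom=-77.110; wc +0.491/-0.491 → slack +2.306/-1.908; half-tol=0.491, Σhalf²=0.723397
Nominal = -77.110. Worst-case = [-77.110 - 1.908, -77.110 + 2.306] = [-79.018, -74.804]. RSS = √0.723397 = 0.851.

nominal=-77.110 wc=[-79.018,-74.804] rss=0.851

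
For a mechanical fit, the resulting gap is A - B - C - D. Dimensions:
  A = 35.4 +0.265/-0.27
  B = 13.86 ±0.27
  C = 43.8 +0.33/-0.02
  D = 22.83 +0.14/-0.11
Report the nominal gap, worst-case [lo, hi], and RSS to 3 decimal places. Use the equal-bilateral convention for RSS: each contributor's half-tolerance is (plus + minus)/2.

Stack each dimension's contribution:
  +A: nom +35.400 → Σnom=35.400; wc +0.265/-0.270 → slack +0.265/-0.270; half-tol=0.268, Σhalf²=0.071556
  -B: nom -13.860 → Σnom=21.540; wc +0.270/-0.270 → slack +0.535/-0.540; half-tol=0.270, Σhalf²=0.144456
  -C: nom -43.800 → Σnom=-22.260; wc +0.020/-0.330 → slack +0.555/-0.870; half-tol=0.175, Σhalf²=0.175081
  -D: nom -22.830 → Σnom=-45.090; wc +0.110/-0.140 → slack +0.665/-1.010; half-tol=0.125, Σhalf²=0.190706
Nominal = -45.090. Worst-case = [-45.090 - 1.010, -45.090 + 0.665] = [-46.100, -44.425]. RSS = √0.190706 = 0.437.

nominal=-45.090 wc=[-46.100,-44.425] rss=0.437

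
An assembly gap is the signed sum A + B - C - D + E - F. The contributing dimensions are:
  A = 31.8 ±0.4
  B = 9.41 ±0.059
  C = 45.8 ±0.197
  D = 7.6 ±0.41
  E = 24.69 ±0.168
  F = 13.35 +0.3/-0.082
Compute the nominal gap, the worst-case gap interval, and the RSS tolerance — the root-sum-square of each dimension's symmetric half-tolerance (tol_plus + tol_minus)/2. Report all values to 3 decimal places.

nominal=-0.850 wc=[-2.384,0.466] rss=0.660

Stack each dimension's contribution:
  +A: nom +31.800 → Σnom=31.800; wc +0.400/-0.400 → slack +0.400/-0.400; half-tol=0.400, Σhalf²=0.160000
  +B: nom +9.410 → Σnom=41.210; wc +0.059/-0.059 → slack +0.459/-0.459; half-tol=0.059, Σhalf²=0.163481
  -C: nom -45.800 → Σnom=-4.590; wc +0.197/-0.197 → slack +0.656/-0.656; half-tol=0.197, Σhalf²=0.202290
  -D: nom -7.600 → Σnom=-12.190; wc +0.410/-0.410 → slack +1.066/-1.066; half-tol=0.410, Σhalf²=0.370390
  +E: nom +24.690 → Σnom=12.500; wc +0.168/-0.168 → slack +1.234/-1.234; half-tol=0.168, Σhalf²=0.398614
  -F: nom -13.350 → Σnom=-0.850; wc +0.082/-0.300 → slack +1.316/-1.534; half-tol=0.191, Σhalf²=0.435095
Nominal = -0.850. Worst-case = [-0.850 - 1.534, -0.850 + 1.316] = [-2.384, 0.466]. RSS = √0.435095 = 0.660.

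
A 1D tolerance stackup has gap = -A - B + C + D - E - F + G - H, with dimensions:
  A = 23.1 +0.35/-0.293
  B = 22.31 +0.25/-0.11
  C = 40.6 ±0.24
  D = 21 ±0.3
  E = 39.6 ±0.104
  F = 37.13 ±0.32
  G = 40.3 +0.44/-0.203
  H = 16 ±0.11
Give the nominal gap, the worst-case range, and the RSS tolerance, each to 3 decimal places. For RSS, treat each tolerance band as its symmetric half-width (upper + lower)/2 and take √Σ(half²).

Stack each dimension's contribution:
  -A: nom -23.100 → Σnom=-23.100; wc +0.293/-0.350 → slack +0.293/-0.350; half-tol=0.322, Σhalf²=0.103362
  -B: nom -22.310 → Σnom=-45.410; wc +0.110/-0.250 → slack +0.403/-0.600; half-tol=0.180, Σhalf²=0.135762
  +C: nom +40.600 → Σnom=-4.810; wc +0.240/-0.240 → slack +0.643/-0.840; half-tol=0.240, Σhalf²=0.193362
  +D: nom +21.000 → Σnom=16.190; wc +0.300/-0.300 → slack +0.943/-1.140; half-tol=0.300, Σhalf²=0.283362
  -E: nom -39.600 → Σnom=-23.410; wc +0.104/-0.104 → slack +1.047/-1.244; half-tol=0.104, Σhalf²=0.294178
  -F: nom -37.130 → Σnom=-60.540; wc +0.320/-0.320 → slack +1.367/-1.564; half-tol=0.320, Σhalf²=0.396578
  +G: nom +40.300 → Σnom=-20.240; wc +0.440/-0.203 → slack +1.807/-1.767; half-tol=0.322, Σhalf²=0.499941
  -H: nom -16.000 → Σnom=-36.240; wc +0.110/-0.110 → slack +1.917/-1.877; half-tol=0.110, Σhalf²=0.512041
Nominal = -36.240. Worst-case = [-36.240 - 1.877, -36.240 + 1.917] = [-38.117, -34.323]. RSS = √0.512041 = 0.716.

nominal=-36.240 wc=[-38.117,-34.323] rss=0.716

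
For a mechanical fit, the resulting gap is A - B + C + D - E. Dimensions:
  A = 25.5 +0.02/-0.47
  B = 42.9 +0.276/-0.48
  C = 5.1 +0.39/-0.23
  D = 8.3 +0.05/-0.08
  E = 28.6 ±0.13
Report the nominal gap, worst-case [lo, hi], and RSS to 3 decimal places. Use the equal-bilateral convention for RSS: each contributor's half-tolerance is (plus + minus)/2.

nominal=-32.600 wc=[-33.786,-31.530] rss=0.566

Stack each dimension's contribution:
  +A: nom +25.500 → Σnom=25.500; wc +0.020/-0.470 → slack +0.020/-0.470; half-tol=0.245, Σhalf²=0.060025
  -B: nom -42.900 → Σnom=-17.400; wc +0.480/-0.276 → slack +0.500/-0.746; half-tol=0.378, Σhalf²=0.202909
  +C: nom +5.100 → Σnom=-12.300; wc +0.390/-0.230 → slack +0.890/-0.976; half-tol=0.310, Σhalf²=0.299009
  +D: nom +8.300 → Σnom=-4.000; wc +0.050/-0.080 → slack +0.940/-1.056; half-tol=0.065, Σhalf²=0.303234
  -E: nom -28.600 → Σnom=-32.600; wc +0.130/-0.130 → slack +1.070/-1.186; half-tol=0.130, Σhalf²=0.320134
Nominal = -32.600. Worst-case = [-32.600 - 1.186, -32.600 + 1.070] = [-33.786, -31.530]. RSS = √0.320134 = 0.566.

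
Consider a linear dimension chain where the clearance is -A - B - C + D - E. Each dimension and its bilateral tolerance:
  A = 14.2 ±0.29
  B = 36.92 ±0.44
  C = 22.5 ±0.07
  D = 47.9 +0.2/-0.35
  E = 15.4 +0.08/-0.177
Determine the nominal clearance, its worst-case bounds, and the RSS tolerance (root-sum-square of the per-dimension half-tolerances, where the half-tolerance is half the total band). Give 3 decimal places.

Stack each dimension's contribution:
  -A: nom -14.200 → Σnom=-14.200; wc +0.290/-0.290 → slack +0.290/-0.290; half-tol=0.290, Σhalf²=0.084100
  -B: nom -36.920 → Σnom=-51.120; wc +0.440/-0.440 → slack +0.730/-0.730; half-tol=0.440, Σhalf²=0.277700
  -C: nom -22.500 → Σnom=-73.620; wc +0.070/-0.070 → slack +0.800/-0.800; half-tol=0.070, Σhalf²=0.282600
  +D: nom +47.900 → Σnom=-25.720; wc +0.200/-0.350 → slack +1.000/-1.150; half-tol=0.275, Σhalf²=0.358225
  -E: nom -15.400 → Σnom=-41.120; wc +0.177/-0.080 → slack +1.177/-1.230; half-tol=0.129, Σhalf²=0.374737
Nominal = -41.120. Worst-case = [-41.120 - 1.230, -41.120 + 1.177] = [-42.350, -39.943]. RSS = √0.374737 = 0.612.

nominal=-41.120 wc=[-42.350,-39.943] rss=0.612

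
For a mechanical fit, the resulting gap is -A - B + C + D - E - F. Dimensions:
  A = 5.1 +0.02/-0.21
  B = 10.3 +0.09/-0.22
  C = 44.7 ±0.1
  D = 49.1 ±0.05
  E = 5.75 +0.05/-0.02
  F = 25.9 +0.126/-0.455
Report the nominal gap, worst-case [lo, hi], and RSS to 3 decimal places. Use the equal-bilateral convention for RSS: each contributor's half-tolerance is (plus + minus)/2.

Stack each dimension's contribution:
  -A: nom -5.100 → Σnom=-5.100; wc +0.210/-0.020 → slack +0.210/-0.020; half-tol=0.115, Σhalf²=0.013225
  -B: nom -10.300 → Σnom=-15.400; wc +0.220/-0.090 → slack +0.430/-0.110; half-tol=0.155, Σhalf²=0.037250
  +C: nom +44.700 → Σnom=29.300; wc +0.100/-0.100 → slack +0.530/-0.210; half-tol=0.100, Σhalf²=0.047250
  +D: nom +49.100 → Σnom=78.400; wc +0.050/-0.050 → slack +0.580/-0.260; half-tol=0.050, Σhalf²=0.049750
  -E: nom -5.750 → Σnom=72.650; wc +0.020/-0.050 → slack +0.600/-0.310; half-tol=0.035, Σhalf²=0.050975
  -F: nom -25.900 → Σnom=46.750; wc +0.455/-0.126 → slack +1.055/-0.436; half-tol=0.290, Σhalf²=0.135365
Nominal = 46.750. Worst-case = [46.750 - 0.436, 46.750 + 1.055] = [46.314, 47.805]. RSS = √0.135365 = 0.368.

nominal=46.750 wc=[46.314,47.805] rss=0.368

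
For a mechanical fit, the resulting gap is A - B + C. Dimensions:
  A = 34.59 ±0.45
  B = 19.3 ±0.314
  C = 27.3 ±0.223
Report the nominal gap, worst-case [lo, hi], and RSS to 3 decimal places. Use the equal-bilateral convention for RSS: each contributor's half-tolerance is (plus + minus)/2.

Stack each dimension's contribution:
  +A: nom +34.590 → Σnom=34.590; wc +0.450/-0.450 → slack +0.450/-0.450; half-tol=0.450, Σhalf²=0.202500
  -B: nom -19.300 → Σnom=15.290; wc +0.314/-0.314 → slack +0.764/-0.764; half-tol=0.314, Σhalf²=0.301096
  +C: nom +27.300 → Σnom=42.590; wc +0.223/-0.223 → slack +0.987/-0.987; half-tol=0.223, Σhalf²=0.350825
Nominal = 42.590. Worst-case = [42.590 - 0.987, 42.590 + 0.987] = [41.603, 43.577]. RSS = √0.350825 = 0.592.

nominal=42.590 wc=[41.603,43.577] rss=0.592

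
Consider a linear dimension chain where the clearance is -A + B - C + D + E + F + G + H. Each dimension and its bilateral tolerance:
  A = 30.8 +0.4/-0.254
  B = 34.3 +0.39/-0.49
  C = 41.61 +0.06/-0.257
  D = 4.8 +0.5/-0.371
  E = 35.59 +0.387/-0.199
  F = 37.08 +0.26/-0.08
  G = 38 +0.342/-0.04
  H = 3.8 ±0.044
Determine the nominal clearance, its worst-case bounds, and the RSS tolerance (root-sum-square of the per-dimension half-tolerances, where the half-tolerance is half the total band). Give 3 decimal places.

nominal=81.160 wc=[79.476,83.594] rss=0.818

Stack each dimension's contribution:
  -A: nom -30.800 → Σnom=-30.800; wc +0.254/-0.400 → slack +0.254/-0.400; half-tol=0.327, Σhalf²=0.106929
  +B: nom +34.300 → Σnom=3.500; wc +0.390/-0.490 → slack +0.644/-0.890; half-tol=0.440, Σhalf²=0.300529
  -C: nom -41.610 → Σnom=-38.110; wc +0.257/-0.060 → slack +0.901/-0.950; half-tol=0.159, Σhalf²=0.325651
  +D: nom +4.800 → Σnom=-33.310; wc +0.500/-0.371 → slack +1.401/-1.321; half-tol=0.435, Σhalf²=0.515312
  +E: nom +35.590 → Σnom=2.280; wc +0.387/-0.199 → slack +1.788/-1.520; half-tol=0.293, Σhalf²=0.601161
  +F: nom +37.080 → Σnom=39.360; wc +0.260/-0.080 → slack +2.048/-1.600; half-tol=0.170, Σhalf²=0.630061
  +G: nom +38.000 → Σnom=77.360; wc +0.342/-0.040 → slack +2.390/-1.640; half-tol=0.191, Σhalf²=0.666542
  +H: nom +3.800 → Σnom=81.160; wc +0.044/-0.044 → slack +2.434/-1.684; half-tol=0.044, Σhalf²=0.668478
Nominal = 81.160. Worst-case = [81.160 - 1.684, 81.160 + 2.434] = [79.476, 83.594]. RSS = √0.668478 = 0.818.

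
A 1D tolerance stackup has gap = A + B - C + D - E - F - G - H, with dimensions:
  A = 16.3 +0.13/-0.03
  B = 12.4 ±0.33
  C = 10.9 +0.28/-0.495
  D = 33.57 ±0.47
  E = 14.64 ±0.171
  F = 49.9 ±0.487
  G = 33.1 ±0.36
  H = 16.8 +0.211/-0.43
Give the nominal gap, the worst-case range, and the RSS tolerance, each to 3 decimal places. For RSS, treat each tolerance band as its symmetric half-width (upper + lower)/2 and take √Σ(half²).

nominal=-63.070 wc=[-65.409,-60.197] rss=0.993

Stack each dimension's contribution:
  +A: nom +16.300 → Σnom=16.300; wc +0.130/-0.030 → slack +0.130/-0.030; half-tol=0.080, Σhalf²=0.006400
  +B: nom +12.400 → Σnom=28.700; wc +0.330/-0.330 → slack +0.460/-0.360; half-tol=0.330, Σhalf²=0.115300
  -C: nom -10.900 → Σnom=17.800; wc +0.495/-0.280 → slack +0.955/-0.640; half-tol=0.388, Σhalf²=0.265456
  +D: nom +33.570 → Σnom=51.370; wc +0.470/-0.470 → slack +1.425/-1.110; half-tol=0.470, Σhalf²=0.486356
  -E: nom -14.640 → Σnom=36.730; wc +0.171/-0.171 → slack +1.596/-1.281; half-tol=0.171, Σhalf²=0.515597
  -F: nom -49.900 → Σnom=-13.170; wc +0.487/-0.487 → slack +2.083/-1.768; half-tol=0.487, Σhalf²=0.752766
  -G: nom -33.100 → Σnom=-46.270; wc +0.360/-0.360 → slack +2.443/-2.128; half-tol=0.360, Σhalf²=0.882366
  -H: nom -16.800 → Σnom=-63.070; wc +0.430/-0.211 → slack +2.873/-2.339; half-tol=0.321, Σhalf²=0.985086
Nominal = -63.070. Worst-case = [-63.070 - 2.339, -63.070 + 2.873] = [-65.409, -60.197]. RSS = √0.985086 = 0.993.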